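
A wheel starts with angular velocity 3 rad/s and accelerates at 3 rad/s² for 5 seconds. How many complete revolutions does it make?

θ = ω₀t + ½αt² = 3×5 + ½×3×5² = 52.5 rad
Total revolutions = θ/(2π) = 52.5/(2π) = 8.36
Complete revolutions = ⌊8.36⌋ = 8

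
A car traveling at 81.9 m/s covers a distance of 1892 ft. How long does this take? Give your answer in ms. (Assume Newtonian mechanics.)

d = 1892 ft × 0.3048 = 576.682 m
t = d / v = 576.682 / 81.9 = 7.04129 s
t = 7.04129 s / 0.001 = 7041 ms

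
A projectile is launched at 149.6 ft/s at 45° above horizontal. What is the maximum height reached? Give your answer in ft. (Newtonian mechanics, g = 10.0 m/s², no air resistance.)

v₀ = 149.6 ft/s × 0.3048 = 45.5981 m/s
H = v₀² × sin²(θ) / (2g) = 45.5981² × sin(45°)² / (2 × 10.0) = 2079.19 × 0.5 / 20.0 = 51.9798 m
H = 51.9798 m / 0.3048 = 170.5 ft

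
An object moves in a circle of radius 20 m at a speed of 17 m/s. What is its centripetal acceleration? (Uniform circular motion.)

a_c = v²/r = 17²/20 = 289/20 = 14.45 m/s²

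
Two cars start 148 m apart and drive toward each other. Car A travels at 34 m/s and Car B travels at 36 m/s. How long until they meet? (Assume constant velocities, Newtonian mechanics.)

Combined speed: v_combined = 34 + 36 = 70 m/s
Time to meet: t = d/v_combined = 148/70 = 2.11 s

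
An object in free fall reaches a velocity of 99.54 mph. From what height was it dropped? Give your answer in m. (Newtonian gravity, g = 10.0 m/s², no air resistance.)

v = 99.54 mph × 0.44704 = 44.4984 m/s
h = v² / (2g) = 44.4984² / (2 × 10.0) = 99.01 m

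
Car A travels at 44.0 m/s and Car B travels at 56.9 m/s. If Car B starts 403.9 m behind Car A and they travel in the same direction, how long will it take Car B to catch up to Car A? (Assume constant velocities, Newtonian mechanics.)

Relative speed: v_rel = 56.9 - 44.0 = 12.9 m/s
Time to catch: t = d₀/v_rel = 403.9/12.9 = 31.31 s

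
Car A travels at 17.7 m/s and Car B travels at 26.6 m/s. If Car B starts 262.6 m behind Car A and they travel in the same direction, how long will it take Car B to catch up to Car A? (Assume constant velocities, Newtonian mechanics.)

Relative speed: v_rel = 26.6 - 17.7 = 8.9 m/s
Time to catch: t = d₀/v_rel = 262.6/8.9 = 29.51 s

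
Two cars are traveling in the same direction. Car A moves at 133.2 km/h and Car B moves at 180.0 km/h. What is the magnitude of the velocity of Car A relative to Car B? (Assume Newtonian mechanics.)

v_rel = |v_A - v_B| = |133.2 - 180.0| = 46.8 km/h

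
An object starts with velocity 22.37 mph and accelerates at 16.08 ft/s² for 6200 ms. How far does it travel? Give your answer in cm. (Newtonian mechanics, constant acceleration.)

v₀ = 22.37 mph × 0.44704 = 10.0003 m/s
a = 16.08 ft/s² × 0.3048 = 4.90118 m/s²
t = 6200 ms × 0.001 = 6.2 s
d = v₀ × t + ½ × a × t² = 10.0003 × 6.2 + 0.5 × 4.90118 × 6.2² = 156.203 m
d = 156.203 m / 0.01 = 15620 cm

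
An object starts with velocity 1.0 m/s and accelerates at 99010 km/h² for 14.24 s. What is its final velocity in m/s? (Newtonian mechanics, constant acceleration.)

a = 99010 km/h² × 7.716049382716049e-05 = 7.63966 m/s²
v = v₀ + a × t = 1.0 + 7.63966 × 14.24 = 109.8 m/s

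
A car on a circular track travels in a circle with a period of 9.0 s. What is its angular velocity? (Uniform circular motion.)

ω = 2π/T = 2π/9.0 = 0.6981 rad/s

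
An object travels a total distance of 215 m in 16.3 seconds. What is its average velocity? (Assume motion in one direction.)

v_avg = Δd / Δt = 215 / 16.3 = 13.19 m/s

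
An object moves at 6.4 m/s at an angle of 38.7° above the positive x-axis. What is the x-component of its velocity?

vₓ = v cos(θ) = 6.4 × cos(38.7°) = 4.99 m/s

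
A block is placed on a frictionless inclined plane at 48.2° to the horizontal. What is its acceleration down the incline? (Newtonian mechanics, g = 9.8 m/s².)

a = g sin(θ) = 9.8 × sin(48.2°) = 9.8 × 0.7455 = 7.31 m/s²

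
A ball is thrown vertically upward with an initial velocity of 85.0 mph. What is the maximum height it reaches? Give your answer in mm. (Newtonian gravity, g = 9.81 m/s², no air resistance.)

v₀ = 85.0 mph × 0.44704 = 37.9984 m/s
h_max = v₀² / (2g) = 37.9984² / (2 × 9.81) = 1443.88 / 19.62 = 73.5923 m
h_max = 73.5923 m / 0.001 = 73590 mm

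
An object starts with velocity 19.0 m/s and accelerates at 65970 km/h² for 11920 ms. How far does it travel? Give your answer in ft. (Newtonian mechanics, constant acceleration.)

a = 65970 km/h² × 7.716049382716049e-05 = 5.09028 m/s²
t = 11920 ms × 0.001 = 11.92 s
d = v₀ × t + ½ × a × t² = 19.0 × 11.92 + 0.5 × 5.09028 × 11.92² = 588.11 m
d = 588.11 m / 0.3048 = 1929 ft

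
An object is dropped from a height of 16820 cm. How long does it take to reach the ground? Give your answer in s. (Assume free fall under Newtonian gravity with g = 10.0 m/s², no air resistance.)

h = 16820 cm × 0.01 = 168.2 m
t = √(2h/g) = √(2 × 168.2 / 10.0) = 5.8 s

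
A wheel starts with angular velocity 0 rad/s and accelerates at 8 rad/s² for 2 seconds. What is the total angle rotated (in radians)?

θ = ω₀t + ½αt² = 0×2 + ½×8×2² = 16.0 rad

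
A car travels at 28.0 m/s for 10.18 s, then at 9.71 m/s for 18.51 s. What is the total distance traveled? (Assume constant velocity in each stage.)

d₁ = v₁t₁ = 28.0 × 10.18 = 285.04 m
d₂ = v₂t₂ = 9.71 × 18.51 = 179.7321 m
d_total = 285.04 + 179.7321 = 464.77 m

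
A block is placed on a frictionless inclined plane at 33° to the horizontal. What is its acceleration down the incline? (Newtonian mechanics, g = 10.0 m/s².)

a = g sin(θ) = 10.0 × sin(33°) = 10.0 × 0.5446 = 5.45 m/s²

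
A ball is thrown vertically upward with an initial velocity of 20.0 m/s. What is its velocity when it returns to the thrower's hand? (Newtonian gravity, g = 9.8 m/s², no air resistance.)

By conservation of energy (no air resistance), the ball returns to the throw height with the same speed as launch, but directed downward.
|v_ground| = v₀ = 20.0 m/s
v_ground = 20.0 m/s (downward)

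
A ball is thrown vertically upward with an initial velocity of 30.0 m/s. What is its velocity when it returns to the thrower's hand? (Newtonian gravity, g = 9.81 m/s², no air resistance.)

By conservation of energy (no air resistance), the ball returns to the throw height with the same speed as launch, but directed downward.
|v_ground| = v₀ = 30.0 m/s
v_ground = 30.0 m/s (downward)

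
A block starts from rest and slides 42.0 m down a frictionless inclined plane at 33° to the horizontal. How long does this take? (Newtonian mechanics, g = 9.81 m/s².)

a = g sin(θ) = 9.81 × sin(33°) = 5.34291 m/s²
t = √(2d/a) = √(2 × 42.0 / 5.34291) = 3.97 s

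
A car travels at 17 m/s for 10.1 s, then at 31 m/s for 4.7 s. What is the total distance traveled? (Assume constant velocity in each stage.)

d₁ = v₁t₁ = 17 × 10.1 = 171.7 m
d₂ = v₂t₂ = 31 × 4.7 = 145.7 m
d_total = 171.7 + 145.7 = 317.4 m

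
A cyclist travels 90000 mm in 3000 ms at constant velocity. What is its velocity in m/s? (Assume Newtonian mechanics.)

d = 90000 mm × 0.001 = 90.0 m
t = 3000 ms × 0.001 = 3.0 s
v = d / t = 90.0 / 3.0 = 30.0 m/s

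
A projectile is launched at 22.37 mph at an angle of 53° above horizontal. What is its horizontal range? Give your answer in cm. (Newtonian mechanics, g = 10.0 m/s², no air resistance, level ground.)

v₀ = 22.37 mph × 0.44704 = 10.0003 m/s
R = v₀² × sin(2θ) / g = 10.0003² × sin(2 × 53°) / 10.0 = 100.006 × 0.961262 / 10.0 = 9.6132 m
R = 9.6132 m / 0.01 = 961.3 cm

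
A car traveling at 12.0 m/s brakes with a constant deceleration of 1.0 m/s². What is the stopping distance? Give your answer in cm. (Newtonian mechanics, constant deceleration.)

d = v₀² / (2a) = 12.0² / (2 × 1.0) = 144.0 / 2.0 = 72.0 m
d = 72.0 m / 0.01 = 7200 cm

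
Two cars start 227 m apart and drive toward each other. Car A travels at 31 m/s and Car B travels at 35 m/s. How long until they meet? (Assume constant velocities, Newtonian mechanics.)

Combined speed: v_combined = 31 + 35 = 66 m/s
Time to meet: t = d/v_combined = 227/66 = 3.44 s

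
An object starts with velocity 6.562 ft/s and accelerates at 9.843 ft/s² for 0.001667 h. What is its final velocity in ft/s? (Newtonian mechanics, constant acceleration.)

v₀ = 6.562 ft/s × 0.3048 = 2.0001 m/s
a = 9.843 ft/s² × 0.3048 = 3.00015 m/s²
t = 0.001667 h × 3600.0 = 6.0012 s
v = v₀ + a × t = 2.0001 + 3.00015 × 6.0012 = 20.0046 m/s
v = 20.0046 m/s / 0.3048 = 65.63 ft/s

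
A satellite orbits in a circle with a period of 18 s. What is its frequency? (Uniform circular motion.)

f = 1/T = 1/18 = 0.0556 Hz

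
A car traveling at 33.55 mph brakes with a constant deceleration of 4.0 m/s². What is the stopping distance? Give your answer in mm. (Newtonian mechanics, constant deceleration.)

v₀ = 33.55 mph × 0.44704 = 14.9982 m/s
d = v₀² / (2a) = 14.9982² / (2 × 4.0) = 224.946 / 8.0 = 28.1182 m
d = 28.1182 m / 0.001 = 28120 mm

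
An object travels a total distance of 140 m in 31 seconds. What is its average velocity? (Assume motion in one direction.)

v_avg = Δd / Δt = 140 / 31 = 4.52 m/s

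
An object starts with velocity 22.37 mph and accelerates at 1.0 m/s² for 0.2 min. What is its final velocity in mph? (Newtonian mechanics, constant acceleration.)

v₀ = 22.37 mph × 0.44704 = 10.0003 m/s
t = 0.2 min × 60.0 = 12.0 s
v = v₀ + a × t = 10.0003 + 1.0 × 12.0 = 22.0003 m/s
v = 22.0003 m/s / 0.44704 = 49.21 mph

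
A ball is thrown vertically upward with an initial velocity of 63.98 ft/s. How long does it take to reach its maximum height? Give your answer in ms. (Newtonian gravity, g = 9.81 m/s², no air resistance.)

v₀ = 63.98 ft/s × 0.3048 = 19.5011 m/s
t_up = v₀ / g = 19.5011 / 9.81 = 1.98788 s
t_up = 1.98788 s / 0.001 = 1988 ms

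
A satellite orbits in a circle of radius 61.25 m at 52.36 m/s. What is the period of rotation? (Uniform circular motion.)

T = 2πr/v = 2π×61.25/52.36 = 7.35 s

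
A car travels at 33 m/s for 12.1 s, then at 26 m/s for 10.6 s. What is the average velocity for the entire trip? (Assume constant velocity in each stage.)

d₁ = v₁t₁ = 33 × 12.1 = 399.3 m
d₂ = v₂t₂ = 26 × 10.6 = 275.6 m
d_total = 674.9 m, t_total = 22.7 s
v_avg = d_total/t_total = 674.9/22.7 = 29.73 m/s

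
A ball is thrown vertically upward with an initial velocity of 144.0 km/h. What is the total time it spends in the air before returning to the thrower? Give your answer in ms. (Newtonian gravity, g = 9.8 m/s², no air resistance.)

v₀ = 144.0 km/h × 0.2777777777777778 = 40.0 m/s
t_total = 2 × v₀ / g = 2 × 40.0 / 9.8 = 8.16327 s
t_total = 8.16327 s / 0.001 = 8163 ms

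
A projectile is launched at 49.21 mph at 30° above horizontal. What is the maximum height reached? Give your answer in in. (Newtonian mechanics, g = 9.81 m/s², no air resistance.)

v₀ = 49.21 mph × 0.44704 = 21.9988 m/s
H = v₀² × sin²(θ) / (2g) = 21.9988² × sin(30°)² / (2 × 9.81) = 483.947 × 0.25 / 19.62 = 6.1665 m
H = 6.1665 m / 0.0254 = 242.8 in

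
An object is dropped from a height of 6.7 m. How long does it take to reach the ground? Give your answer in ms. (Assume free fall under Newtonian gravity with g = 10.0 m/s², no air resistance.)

t = √(2h/g) = √(2 × 6.7 / 10.0) = 1.15758 s
t = 1.15758 s / 0.001 = 1158 ms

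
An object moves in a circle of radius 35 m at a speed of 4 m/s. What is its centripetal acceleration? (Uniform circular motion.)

a_c = v²/r = 4²/35 = 16/35 = 0.46 m/s²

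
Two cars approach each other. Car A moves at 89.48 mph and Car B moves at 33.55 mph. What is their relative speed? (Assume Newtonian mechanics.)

v_rel = v_A + v_B = 89.48 + 33.55 = 123.03 mph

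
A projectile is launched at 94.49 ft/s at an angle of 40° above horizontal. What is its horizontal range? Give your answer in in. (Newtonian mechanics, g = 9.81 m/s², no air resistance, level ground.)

v₀ = 94.49 ft/s × 0.3048 = 28.8006 m/s
R = v₀² × sin(2θ) / g = 28.8006² × sin(2 × 40°) / 9.81 = 829.475 × 0.984808 / 9.81 = 83.2695 m
R = 83.2695 m / 0.0254 = 3278 in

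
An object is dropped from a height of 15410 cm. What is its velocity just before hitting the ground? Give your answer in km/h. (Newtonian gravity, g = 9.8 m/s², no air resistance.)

h = 15410 cm × 0.01 = 154.1 m
v = √(2gh) = √(2 × 9.8 × 154.1) = 54.9578 m/s
v = 54.9578 m/s / 0.2777777777777778 = 197.8 km/h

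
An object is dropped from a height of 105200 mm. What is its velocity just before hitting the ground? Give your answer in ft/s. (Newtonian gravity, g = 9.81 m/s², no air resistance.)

h = 105200 mm × 0.001 = 105.2 m
v = √(2gh) = √(2 × 9.81 × 105.2) = 45.4315 m/s
v = 45.4315 m/s / 0.3048 = 149.1 ft/s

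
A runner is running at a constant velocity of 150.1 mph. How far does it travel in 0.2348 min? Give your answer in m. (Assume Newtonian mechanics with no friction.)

v = 150.1 mph × 0.44704 = 67.1007 m/s
t = 0.2348 min × 60.0 = 14.088 s
d = v × t = 67.1007 × 14.088 = 945.3 m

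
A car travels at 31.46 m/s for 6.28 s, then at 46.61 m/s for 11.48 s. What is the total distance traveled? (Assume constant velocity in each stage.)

d₁ = v₁t₁ = 31.46 × 6.28 = 197.5688 m
d₂ = v₂t₂ = 46.61 × 11.48 = 535.0828 m
d_total = 197.5688 + 535.0828 = 732.65 m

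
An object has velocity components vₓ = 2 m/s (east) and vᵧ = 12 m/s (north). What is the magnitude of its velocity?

|v| = √(vₓ² + vᵧ²) = √(2² + 12²) = √(148) = 12.17 m/s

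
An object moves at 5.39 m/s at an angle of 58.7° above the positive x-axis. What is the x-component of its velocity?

vₓ = v cos(θ) = 5.39 × cos(58.7°) = 2.8 m/s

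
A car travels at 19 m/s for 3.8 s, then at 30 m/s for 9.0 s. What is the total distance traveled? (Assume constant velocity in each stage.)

d₁ = v₁t₁ = 19 × 3.8 = 72.2 m
d₂ = v₂t₂ = 30 × 9.0 = 270.0 m
d_total = 72.2 + 270.0 = 342.2 m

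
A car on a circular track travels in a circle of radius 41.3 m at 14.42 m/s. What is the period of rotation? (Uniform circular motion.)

T = 2πr/v = 2π×41.3/14.42 = 18.0 s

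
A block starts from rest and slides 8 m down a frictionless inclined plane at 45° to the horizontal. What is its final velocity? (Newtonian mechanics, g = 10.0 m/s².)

a = g sin(θ) = 10.0 × sin(45°) = 7.0711 m/s²
v = √(2ad) = √(2 × 7.0711 × 8) = 10.64 m/s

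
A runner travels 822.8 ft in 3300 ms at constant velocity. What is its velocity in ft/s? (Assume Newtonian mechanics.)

d = 822.8 ft × 0.3048 = 250.789 m
t = 3300 ms × 0.001 = 3.3 s
v = d / t = 250.789 / 3.3 = 75.9967 m/s
v = 75.9967 m/s / 0.3048 = 249.3 ft/s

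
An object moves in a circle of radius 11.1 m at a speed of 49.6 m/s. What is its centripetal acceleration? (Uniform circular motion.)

a_c = v²/r = 49.6²/11.1 = 2460.16/11.1 = 221.64 m/s²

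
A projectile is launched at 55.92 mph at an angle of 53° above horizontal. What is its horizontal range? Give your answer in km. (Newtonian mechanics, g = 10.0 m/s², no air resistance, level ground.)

v₀ = 55.92 mph × 0.44704 = 24.9985 m/s
R = v₀² × sin(2θ) / g = 24.9985² × sin(2 × 53°) / 10.0 = 624.925 × 0.961262 / 10.0 = 60.0717 m
R = 60.0717 m / 1000.0 = 0.06007 km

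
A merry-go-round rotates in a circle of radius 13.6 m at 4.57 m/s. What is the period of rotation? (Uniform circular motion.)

T = 2πr/v = 2π×13.6/4.57 = 18.7 s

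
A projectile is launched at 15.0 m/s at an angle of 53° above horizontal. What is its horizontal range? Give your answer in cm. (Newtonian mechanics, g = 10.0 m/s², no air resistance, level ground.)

R = v₀² × sin(2θ) / g = 15.0² × sin(2 × 53°) / 10.0 = 225.0 × 0.961262 / 10.0 = 21.6284 m
R = 21.6284 m / 0.01 = 2163 cm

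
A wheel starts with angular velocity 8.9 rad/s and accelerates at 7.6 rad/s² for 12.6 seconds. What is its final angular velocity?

ω = ω₀ + αt = 8.9 + 7.6 × 12.6 = 104.66 rad/s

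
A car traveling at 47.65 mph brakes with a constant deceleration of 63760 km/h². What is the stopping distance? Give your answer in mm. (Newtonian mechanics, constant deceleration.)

v₀ = 47.65 mph × 0.44704 = 21.3015 m/s
a = 63760 km/h² × 7.716049382716049e-05 = 4.91975 m/s²
d = v₀² / (2a) = 21.3015² / (2 × 4.91975) = 453.754 / 9.8395 = 46.1156 m
d = 46.1156 m / 0.001 = 46120 mm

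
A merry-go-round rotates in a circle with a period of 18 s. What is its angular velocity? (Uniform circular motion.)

ω = 2π/T = 2π/18 = 0.3491 rad/s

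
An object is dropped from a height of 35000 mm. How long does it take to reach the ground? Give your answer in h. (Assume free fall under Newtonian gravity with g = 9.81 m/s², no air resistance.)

h = 35000 mm × 0.001 = 35.0 m
t = √(2h/g) = √(2 × 35.0 / 9.81) = 2.67125 s
t = 2.67125 s / 3600.0 = 0.000742 h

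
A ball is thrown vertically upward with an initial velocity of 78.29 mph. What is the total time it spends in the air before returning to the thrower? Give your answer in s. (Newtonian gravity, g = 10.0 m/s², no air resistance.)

v₀ = 78.29 mph × 0.44704 = 34.9988 m/s
t_total = 2 × v₀ / g = 2 × 34.9988 / 10.0 = 7.0 s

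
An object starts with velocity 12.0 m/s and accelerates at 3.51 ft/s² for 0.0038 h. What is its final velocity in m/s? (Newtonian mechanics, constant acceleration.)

a = 3.51 ft/s² × 0.3048 = 1.06985 m/s²
t = 0.0038 h × 3600.0 = 13.68 s
v = v₀ + a × t = 12.0 + 1.06985 × 13.68 = 26.64 m/s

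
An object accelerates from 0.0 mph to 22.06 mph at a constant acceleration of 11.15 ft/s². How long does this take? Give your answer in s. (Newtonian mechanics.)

v₀ = 0.0 mph × 0.44704 = 0.0 m/s
v = 22.06 mph × 0.44704 = 9.8617 m/s
a = 11.15 ft/s² × 0.3048 = 3.39852 m/s²
t = (v - v₀) / a = (9.8617 - 0.0) / 3.39852 = 2.902 s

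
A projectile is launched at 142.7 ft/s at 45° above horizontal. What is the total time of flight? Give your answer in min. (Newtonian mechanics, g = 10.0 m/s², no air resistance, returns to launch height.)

v₀ = 142.7 ft/s × 0.3048 = 43.495 m/s
T = 2 × v₀ × sin(θ) / g = 2 × 43.495 × sin(45°) / 10.0 = 2 × 43.495 × 0.707107 / 10.0 = 6.15112 s
T = 6.15112 s / 60.0 = 0.1025 min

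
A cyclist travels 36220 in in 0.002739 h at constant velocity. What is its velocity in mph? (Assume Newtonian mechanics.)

d = 36220 in × 0.0254 = 919.988 m
t = 0.002739 h × 3600.0 = 9.8604 s
v = d / t = 919.988 / 9.8604 = 93.3013 m/s
v = 93.3013 m/s / 0.44704 = 208.7 mph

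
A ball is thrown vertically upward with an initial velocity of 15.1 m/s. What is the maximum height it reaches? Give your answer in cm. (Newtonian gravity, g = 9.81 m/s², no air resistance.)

h_max = v₀² / (2g) = 15.1² / (2 × 9.81) = 228.01 / 19.62 = 11.6213 m
h_max = 11.6213 m / 0.01 = 1162 cm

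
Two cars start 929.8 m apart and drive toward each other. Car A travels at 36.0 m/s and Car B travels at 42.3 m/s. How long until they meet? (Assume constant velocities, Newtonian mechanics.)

Combined speed: v_combined = 36.0 + 42.3 = 78.3 m/s
Time to meet: t = d/v_combined = 929.8/78.3 = 11.87 s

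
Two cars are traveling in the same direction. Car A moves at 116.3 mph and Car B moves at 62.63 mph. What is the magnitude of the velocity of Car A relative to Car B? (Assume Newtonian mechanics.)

v_rel = |v_A - v_B| = |116.3 - 62.63| = 53.67 mph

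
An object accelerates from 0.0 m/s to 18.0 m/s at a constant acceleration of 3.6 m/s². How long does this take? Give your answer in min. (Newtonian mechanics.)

t = (v - v₀) / a = (18.0 - 0.0) / 3.6 = 5.0 s
t = 5.0 s / 60.0 = 0.08333 min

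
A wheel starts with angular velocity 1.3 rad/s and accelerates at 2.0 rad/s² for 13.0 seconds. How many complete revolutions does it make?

θ = ω₀t + ½αt² = 1.3×13.0 + ½×2.0×13.0² = 185.9 rad
Total revolutions = θ/(2π) = 185.9/(2π) = 29.59
Complete revolutions = ⌊29.59⌋ = 29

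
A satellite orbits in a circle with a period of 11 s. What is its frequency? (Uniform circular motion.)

f = 1/T = 1/11 = 0.0909 Hz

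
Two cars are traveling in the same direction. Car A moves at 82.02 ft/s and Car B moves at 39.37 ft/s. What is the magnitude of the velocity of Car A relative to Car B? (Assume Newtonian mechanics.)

v_rel = |v_A - v_B| = |82.02 - 39.37| = 42.65 ft/s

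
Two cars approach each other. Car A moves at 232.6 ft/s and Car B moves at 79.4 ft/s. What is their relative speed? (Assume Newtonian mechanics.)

v_rel = v_A + v_B = 232.6 + 79.4 = 312.0 ft/s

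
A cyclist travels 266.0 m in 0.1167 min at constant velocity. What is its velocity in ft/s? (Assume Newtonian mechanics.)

t = 0.1167 min × 60.0 = 7.002 s
v = d / t = 266.0 / 7.002 = 37.9891 m/s
v = 37.9891 m/s / 0.3048 = 124.6 ft/s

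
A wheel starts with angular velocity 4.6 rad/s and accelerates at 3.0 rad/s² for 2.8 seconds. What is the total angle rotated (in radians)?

θ = ω₀t + ½αt² = 4.6×2.8 + ½×3.0×2.8² = 24.64 rad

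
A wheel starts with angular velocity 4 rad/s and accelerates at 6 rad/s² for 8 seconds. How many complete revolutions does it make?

θ = ω₀t + ½αt² = 4×8 + ½×6×8² = 224.0 rad
Total revolutions = θ/(2π) = 224.0/(2π) = 35.65
Complete revolutions = ⌊35.65⌋ = 35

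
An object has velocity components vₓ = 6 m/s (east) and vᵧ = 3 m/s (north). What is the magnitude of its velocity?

|v| = √(vₓ² + vᵧ²) = √(6² + 3²) = √(45) = 6.71 m/s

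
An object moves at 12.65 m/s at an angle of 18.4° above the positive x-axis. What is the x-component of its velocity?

vₓ = v cos(θ) = 12.65 × cos(18.4°) = 12.0 m/s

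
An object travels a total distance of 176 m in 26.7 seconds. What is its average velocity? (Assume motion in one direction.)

v_avg = Δd / Δt = 176 / 26.7 = 6.59 m/s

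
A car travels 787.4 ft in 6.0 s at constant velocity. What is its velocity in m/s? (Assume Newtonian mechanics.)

d = 787.4 ft × 0.3048 = 240.0 m
v = d / t = 240.0 / 6.0 = 40.0 m/s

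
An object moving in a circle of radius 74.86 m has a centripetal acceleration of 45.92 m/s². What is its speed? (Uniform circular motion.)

v = √(a_c × r) = √(45.92 × 74.86) = 58.63 m/s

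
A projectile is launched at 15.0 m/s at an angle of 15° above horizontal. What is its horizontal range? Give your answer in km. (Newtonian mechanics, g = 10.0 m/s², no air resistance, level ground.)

R = v₀² × sin(2θ) / g = 15.0² × sin(2 × 15°) / 10.0 = 225.0 × 0.5 / 10.0 = 11.25 m
R = 11.25 m / 1000.0 = 0.01125 km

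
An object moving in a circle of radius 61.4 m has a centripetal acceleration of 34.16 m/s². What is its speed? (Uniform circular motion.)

v = √(a_c × r) = √(34.16 × 61.4) = 45.8 m/s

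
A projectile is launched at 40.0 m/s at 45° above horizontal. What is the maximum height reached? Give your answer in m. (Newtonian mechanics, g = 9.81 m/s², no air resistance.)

H = v₀² × sin²(θ) / (2g) = 40.0² × sin(45°)² / (2 × 9.81) = 1600.0 × 0.5 / 19.62 = 40.77 m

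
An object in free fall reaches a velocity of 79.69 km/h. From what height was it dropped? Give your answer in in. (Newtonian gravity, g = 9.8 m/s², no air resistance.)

v = 79.69 km/h × 0.2777777777777778 = 22.1361 m/s
h = v² / (2g) = 22.1361² / (2 × 9.8) = 25.0004 m
h = 25.0004 m / 0.0254 = 984.3 in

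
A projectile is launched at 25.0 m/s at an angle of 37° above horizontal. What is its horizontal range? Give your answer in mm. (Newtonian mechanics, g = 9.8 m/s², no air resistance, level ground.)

R = v₀² × sin(2θ) / g = 25.0² × sin(2 × 37°) / 9.8 = 625.0 × 0.961262 / 9.8 = 61.305 m
R = 61.305 m / 0.001 = 61300 mm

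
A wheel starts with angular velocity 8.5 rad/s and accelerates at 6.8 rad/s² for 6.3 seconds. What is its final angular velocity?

ω = ω₀ + αt = 8.5 + 6.8 × 6.3 = 51.34 rad/s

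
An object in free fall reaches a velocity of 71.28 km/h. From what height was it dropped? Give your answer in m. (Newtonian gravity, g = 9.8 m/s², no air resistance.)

v = 71.28 km/h × 0.2777777777777778 = 19.8 m/s
h = v² / (2g) = 19.8² / (2 × 9.8) = 20.0 m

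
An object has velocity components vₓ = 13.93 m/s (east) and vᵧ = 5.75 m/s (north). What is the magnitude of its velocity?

|v| = √(vₓ² + vᵧ²) = √(13.93² + 5.75²) = √(227.1074) = 15.07 m/s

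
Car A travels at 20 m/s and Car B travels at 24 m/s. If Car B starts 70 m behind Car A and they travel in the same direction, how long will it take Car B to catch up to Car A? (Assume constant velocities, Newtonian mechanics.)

Relative speed: v_rel = 24 - 20 = 4 m/s
Time to catch: t = d₀/v_rel = 70/4 = 17.5 s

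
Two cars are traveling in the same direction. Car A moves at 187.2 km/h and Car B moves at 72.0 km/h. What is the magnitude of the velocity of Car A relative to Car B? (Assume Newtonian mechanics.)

v_rel = |v_A - v_B| = |187.2 - 72.0| = 115.2 km/h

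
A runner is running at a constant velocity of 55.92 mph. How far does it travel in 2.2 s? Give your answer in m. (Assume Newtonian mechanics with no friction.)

v = 55.92 mph × 0.44704 = 24.9985 m/s
d = v × t = 24.9985 × 2.2 = 55.0 m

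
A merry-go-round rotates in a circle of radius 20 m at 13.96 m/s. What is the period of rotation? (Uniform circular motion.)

T = 2πr/v = 2π×20/13.96 = 9.0 s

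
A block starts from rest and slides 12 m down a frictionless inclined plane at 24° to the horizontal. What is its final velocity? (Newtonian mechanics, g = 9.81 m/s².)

a = g sin(θ) = 9.81 × sin(24°) = 3.9901 m/s²
v = √(2ad) = √(2 × 3.9901 × 12) = 9.79 m/s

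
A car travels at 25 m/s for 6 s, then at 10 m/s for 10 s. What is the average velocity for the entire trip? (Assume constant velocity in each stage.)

d₁ = v₁t₁ = 25 × 6 = 150 m
d₂ = v₂t₂ = 10 × 10 = 100 m
d_total = 250 m, t_total = 16 s
v_avg = d_total/t_total = 250/16 = 15.62 m/s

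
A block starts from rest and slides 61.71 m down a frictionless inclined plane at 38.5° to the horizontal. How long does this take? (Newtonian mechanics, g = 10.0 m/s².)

a = g sin(θ) = 10.0 × sin(38.5°) = 6.2251 m/s²
t = √(2d/a) = √(2 × 61.71 / 6.2251) = 4.45 s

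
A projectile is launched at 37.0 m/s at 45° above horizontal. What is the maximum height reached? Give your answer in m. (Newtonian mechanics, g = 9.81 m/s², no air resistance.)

H = v₀² × sin²(θ) / (2g) = 37.0² × sin(45°)² / (2 × 9.81) = 1369.0 × 0.5 / 19.62 = 34.89 m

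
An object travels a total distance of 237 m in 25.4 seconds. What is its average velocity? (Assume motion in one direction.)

v_avg = Δd / Δt = 237 / 25.4 = 9.33 m/s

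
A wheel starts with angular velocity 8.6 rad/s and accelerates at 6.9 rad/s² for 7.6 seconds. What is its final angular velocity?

ω = ω₀ + αt = 8.6 + 6.9 × 7.6 = 61.04 rad/s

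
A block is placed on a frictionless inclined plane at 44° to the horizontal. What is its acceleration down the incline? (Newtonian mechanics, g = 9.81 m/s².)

a = g sin(θ) = 9.81 × sin(44°) = 9.81 × 0.69466 = 6.81 m/s²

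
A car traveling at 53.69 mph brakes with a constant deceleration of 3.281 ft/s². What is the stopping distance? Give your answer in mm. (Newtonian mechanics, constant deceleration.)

v₀ = 53.69 mph × 0.44704 = 24.0016 m/s
a = 3.281 ft/s² × 0.3048 = 1.00005 m/s²
d = v₀² / (2a) = 24.0016² / (2 × 1.00005) = 576.077 / 2.0001 = 288.024 m
d = 288.024 m / 0.001 = 288000 mm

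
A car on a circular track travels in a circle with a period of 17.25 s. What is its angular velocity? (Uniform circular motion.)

ω = 2π/T = 2π/17.25 = 0.3642 rad/s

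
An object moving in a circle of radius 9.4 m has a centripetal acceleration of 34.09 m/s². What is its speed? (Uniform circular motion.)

v = √(a_c × r) = √(34.09 × 9.4) = 17.9 m/s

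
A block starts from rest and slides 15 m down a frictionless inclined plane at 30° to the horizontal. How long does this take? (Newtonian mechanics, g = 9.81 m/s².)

a = g sin(θ) = 9.81 × sin(30°) = 4.905 m/s²
t = √(2d/a) = √(2 × 15 / 4.905) = 2.47 s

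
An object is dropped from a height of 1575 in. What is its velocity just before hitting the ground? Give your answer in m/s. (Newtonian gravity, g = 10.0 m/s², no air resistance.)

h = 1575 in × 0.0254 = 40.005 m
v = √(2gh) = √(2 × 10.0 × 40.005) = 28.29 m/s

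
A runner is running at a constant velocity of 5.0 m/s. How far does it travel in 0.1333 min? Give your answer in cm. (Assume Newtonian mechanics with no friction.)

t = 0.1333 min × 60.0 = 7.998 s
d = v × t = 5.0 × 7.998 = 39.99 m
d = 39.99 m / 0.01 = 3999 cm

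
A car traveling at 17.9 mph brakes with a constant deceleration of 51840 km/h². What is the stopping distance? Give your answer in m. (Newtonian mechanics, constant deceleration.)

v₀ = 17.9 mph × 0.44704 = 8.00202 m/s
a = 51840 km/h² × 7.716049382716049e-05 = 4.0 m/s²
d = v₀² / (2a) = 8.00202² / (2 × 4.0) = 64.0323 / 8.0 = 8.004 m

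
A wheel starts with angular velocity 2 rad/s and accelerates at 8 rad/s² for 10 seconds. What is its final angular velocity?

ω = ω₀ + αt = 2 + 8 × 10 = 82 rad/s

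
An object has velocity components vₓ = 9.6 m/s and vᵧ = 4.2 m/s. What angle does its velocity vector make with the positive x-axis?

θ = arctan(vᵧ/vₓ) = arctan(4.2/9.6) = 23.63°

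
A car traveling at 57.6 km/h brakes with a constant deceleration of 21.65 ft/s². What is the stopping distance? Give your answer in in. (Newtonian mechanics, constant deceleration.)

v₀ = 57.6 km/h × 0.2777777777777778 = 16.0 m/s
a = 21.65 ft/s² × 0.3048 = 6.59892 m/s²
d = v₀² / (2a) = 16.0² / (2 × 6.59892) = 256.0 / 13.1978 = 19.3972 m
d = 19.3972 m / 0.0254 = 763.7 in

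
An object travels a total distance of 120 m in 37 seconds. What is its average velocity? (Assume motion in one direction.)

v_avg = Δd / Δt = 120 / 37 = 3.24 m/s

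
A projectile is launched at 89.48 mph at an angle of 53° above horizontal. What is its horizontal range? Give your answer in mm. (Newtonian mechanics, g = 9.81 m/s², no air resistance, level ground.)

v₀ = 89.48 mph × 0.44704 = 40.0011 m/s
R = v₀² × sin(2θ) / g = 40.0011² × sin(2 × 53°) / 9.81 = 1600.09 × 0.961262 / 9.81 = 156.79 m
R = 156.79 m / 0.001 = 156800 mm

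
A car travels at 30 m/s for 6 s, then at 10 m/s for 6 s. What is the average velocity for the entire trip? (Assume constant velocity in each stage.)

d₁ = v₁t₁ = 30 × 6 = 180 m
d₂ = v₂t₂ = 10 × 6 = 60 m
d_total = 240 m, t_total = 12 s
v_avg = d_total/t_total = 240/12 = 20.0 m/s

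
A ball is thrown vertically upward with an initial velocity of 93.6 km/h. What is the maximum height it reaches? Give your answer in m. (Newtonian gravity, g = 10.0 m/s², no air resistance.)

v₀ = 93.6 km/h × 0.2777777777777778 = 26.0 m/s
h_max = v₀² / (2g) = 26.0² / (2 × 10.0) = 676.0 / 20.0 = 33.8 m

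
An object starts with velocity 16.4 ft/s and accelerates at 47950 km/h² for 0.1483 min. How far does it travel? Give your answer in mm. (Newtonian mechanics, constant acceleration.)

v₀ = 16.4 ft/s × 0.3048 = 4.99872 m/s
a = 47950 km/h² × 7.716049382716049e-05 = 3.69985 m/s²
t = 0.1483 min × 60.0 = 8.898 s
d = v₀ × t + ½ × a × t² = 4.99872 × 8.898 + 0.5 × 3.69985 × 8.898² = 190.945 m
d = 190.945 m / 0.001 = 190900 mm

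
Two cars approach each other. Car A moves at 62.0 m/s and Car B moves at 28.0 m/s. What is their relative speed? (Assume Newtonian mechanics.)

v_rel = v_A + v_B = 62.0 + 28.0 = 90.0 m/s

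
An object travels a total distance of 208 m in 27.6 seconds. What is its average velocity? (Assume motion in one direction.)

v_avg = Δd / Δt = 208 / 27.6 = 7.54 m/s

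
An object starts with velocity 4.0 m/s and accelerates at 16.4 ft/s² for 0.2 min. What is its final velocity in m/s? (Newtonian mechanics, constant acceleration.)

a = 16.4 ft/s² × 0.3048 = 4.99872 m/s²
t = 0.2 min × 60.0 = 12.0 s
v = v₀ + a × t = 4.0 + 4.99872 × 12.0 = 63.98 m/s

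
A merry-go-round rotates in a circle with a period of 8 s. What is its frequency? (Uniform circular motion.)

f = 1/T = 1/8 = 0.125 Hz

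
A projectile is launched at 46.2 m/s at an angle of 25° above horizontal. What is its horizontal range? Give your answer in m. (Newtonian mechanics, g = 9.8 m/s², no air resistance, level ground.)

R = v₀² × sin(2θ) / g = 46.2² × sin(2 × 25°) / 9.8 = 2134.44 × 0.766044 / 9.8 = 166.8 m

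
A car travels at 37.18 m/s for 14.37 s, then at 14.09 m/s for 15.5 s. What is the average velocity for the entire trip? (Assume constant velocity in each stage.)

d₁ = v₁t₁ = 37.18 × 14.37 = 534.2766 m
d₂ = v₂t₂ = 14.09 × 15.5 = 218.395 m
d_total = 752.6716 m, t_total = 29.87 s
v_avg = d_total/t_total = 752.6716/29.87 = 25.2 m/s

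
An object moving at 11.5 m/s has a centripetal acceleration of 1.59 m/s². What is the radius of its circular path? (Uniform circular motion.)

r = v²/a_c = 11.5²/1.59 = 83.18 m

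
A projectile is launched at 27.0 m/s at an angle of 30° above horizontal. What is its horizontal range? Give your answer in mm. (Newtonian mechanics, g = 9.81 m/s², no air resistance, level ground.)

R = v₀² × sin(2θ) / g = 27.0² × sin(2 × 30°) / 9.81 = 729.0 × 0.866025 / 9.81 = 64.356 m
R = 64.356 m / 0.001 = 64360 mm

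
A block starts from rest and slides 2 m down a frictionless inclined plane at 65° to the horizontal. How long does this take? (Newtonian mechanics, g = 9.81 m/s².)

a = g sin(θ) = 9.81 × sin(65°) = 8.8909 m/s²
t = √(2d/a) = √(2 × 2 / 8.8909) = 0.67 s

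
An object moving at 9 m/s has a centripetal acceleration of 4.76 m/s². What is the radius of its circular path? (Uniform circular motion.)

r = v²/a_c = 9²/4.76 = 17.02 m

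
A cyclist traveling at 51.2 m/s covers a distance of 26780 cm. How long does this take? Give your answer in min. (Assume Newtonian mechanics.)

d = 26780 cm × 0.01 = 267.8 m
t = d / v = 267.8 / 51.2 = 5.23047 s
t = 5.23047 s / 60.0 = 0.08717 min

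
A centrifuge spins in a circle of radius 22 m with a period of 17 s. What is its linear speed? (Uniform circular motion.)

v = 2πr/T = 2π×22/17 = 8.13 m/s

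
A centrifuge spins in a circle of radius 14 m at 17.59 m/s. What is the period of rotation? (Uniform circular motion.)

T = 2πr/v = 2π×14/17.59 = 5.0 s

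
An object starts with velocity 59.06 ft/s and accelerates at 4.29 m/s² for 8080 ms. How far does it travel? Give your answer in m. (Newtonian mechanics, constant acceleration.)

v₀ = 59.06 ft/s × 0.3048 = 18.0015 m/s
t = 8080 ms × 0.001 = 8.08 s
d = v₀ × t + ½ × a × t² = 18.0015 × 8.08 + 0.5 × 4.29 × 8.08² = 285.5 m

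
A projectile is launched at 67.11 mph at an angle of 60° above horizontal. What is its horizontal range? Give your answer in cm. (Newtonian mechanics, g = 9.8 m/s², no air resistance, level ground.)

v₀ = 67.11 mph × 0.44704 = 30.0009 m/s
R = v₀² × sin(2θ) / g = 30.0009² × sin(2 × 60°) / 9.8 = 900.054 × 0.866025 / 9.8 = 79.5377 m
R = 79.5377 m / 0.01 = 7954 cm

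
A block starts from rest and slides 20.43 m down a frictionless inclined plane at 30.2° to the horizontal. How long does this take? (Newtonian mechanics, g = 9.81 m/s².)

a = g sin(θ) = 9.81 × sin(30.2°) = 4.9346 m/s²
t = √(2d/a) = √(2 × 20.43 / 4.9346) = 2.88 s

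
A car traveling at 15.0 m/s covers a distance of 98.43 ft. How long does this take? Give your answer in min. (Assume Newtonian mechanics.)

d = 98.43 ft × 0.3048 = 30.00146 m
t = d / v = 30.00146 / 15.0 = 2.000097 s
t = 2.000097 s / 60.0 = 0.03333 min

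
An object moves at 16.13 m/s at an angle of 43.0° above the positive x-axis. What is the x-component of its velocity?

vₓ = v cos(θ) = 16.13 × cos(43.0°) = 11.8 m/s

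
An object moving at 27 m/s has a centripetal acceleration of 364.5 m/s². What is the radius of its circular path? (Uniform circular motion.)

r = v²/a_c = 27²/364.5 = 2.0 m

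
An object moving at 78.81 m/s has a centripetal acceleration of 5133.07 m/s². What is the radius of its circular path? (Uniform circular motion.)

r = v²/a_c = 78.81²/5133.07 = 1.21 m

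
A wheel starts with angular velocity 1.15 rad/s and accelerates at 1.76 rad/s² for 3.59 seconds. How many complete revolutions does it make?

θ = ω₀t + ½αt² = 1.15×3.59 + ½×1.76×3.59² = 15.470028 rad
Total revolutions = θ/(2π) = 15.470028/(2π) = 2.46
Complete revolutions = ⌊2.46⌋ = 2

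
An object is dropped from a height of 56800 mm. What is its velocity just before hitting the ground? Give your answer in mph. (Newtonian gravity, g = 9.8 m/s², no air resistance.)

h = 56800 mm × 0.001 = 56.8 m
v = √(2gh) = √(2 × 9.8 × 56.8) = 33.3659 m/s
v = 33.3659 m/s / 0.44704 = 74.64 mph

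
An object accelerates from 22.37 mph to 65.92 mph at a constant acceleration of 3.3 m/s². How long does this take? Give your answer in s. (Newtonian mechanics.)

v₀ = 22.37 mph × 0.44704 = 10.0003 m/s
v = 65.92 mph × 0.44704 = 29.4689 m/s
t = (v - v₀) / a = (29.4689 - 10.0003) / 3.3 = 5.9 s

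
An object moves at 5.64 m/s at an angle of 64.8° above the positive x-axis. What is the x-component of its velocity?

vₓ = v cos(θ) = 5.64 × cos(64.8°) = 2.4 m/s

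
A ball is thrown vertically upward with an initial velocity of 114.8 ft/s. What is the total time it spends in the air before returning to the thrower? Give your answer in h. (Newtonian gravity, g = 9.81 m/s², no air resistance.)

v₀ = 114.8 ft/s × 0.3048 = 34.991 m/s
t_total = 2 × v₀ / g = 2 × 34.991 / 9.81 = 7.13374 s
t_total = 7.13374 s / 3600.0 = 0.001982 h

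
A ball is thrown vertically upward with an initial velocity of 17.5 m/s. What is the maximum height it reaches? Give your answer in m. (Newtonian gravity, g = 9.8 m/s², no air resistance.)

h_max = v₀² / (2g) = 17.5² / (2 × 9.8) = 306.25 / 19.6 = 15.62 m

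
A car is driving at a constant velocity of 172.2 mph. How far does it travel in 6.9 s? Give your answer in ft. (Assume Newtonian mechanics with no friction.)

v = 172.2 mph × 0.44704 = 76.9803 m/s
d = v × t = 76.9803 × 6.9 = 531.164 m
d = 531.164 m / 0.3048 = 1743 ft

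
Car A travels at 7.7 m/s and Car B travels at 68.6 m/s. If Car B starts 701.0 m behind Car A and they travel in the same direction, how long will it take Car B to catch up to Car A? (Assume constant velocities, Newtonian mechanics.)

Relative speed: v_rel = 68.6 - 7.7 = 60.9 m/s
Time to catch: t = d₀/v_rel = 701.0/60.9 = 11.51 s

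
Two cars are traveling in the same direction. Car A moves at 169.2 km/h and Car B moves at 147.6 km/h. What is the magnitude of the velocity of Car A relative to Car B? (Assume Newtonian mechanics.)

v_rel = |v_A - v_B| = |169.2 - 147.6| = 21.6 km/h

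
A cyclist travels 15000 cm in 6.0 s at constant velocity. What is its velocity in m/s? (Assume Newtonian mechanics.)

d = 15000 cm × 0.01 = 150.0 m
v = d / t = 150.0 / 6.0 = 25.0 m/s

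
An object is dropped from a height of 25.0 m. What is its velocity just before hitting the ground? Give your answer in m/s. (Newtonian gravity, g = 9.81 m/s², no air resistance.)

v = √(2gh) = √(2 × 9.81 × 25.0) = 22.15 m/s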